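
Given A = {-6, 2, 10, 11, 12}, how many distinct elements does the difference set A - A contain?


A - A = {a - a' : a, a' ∈ A}; |A| = 5.
Bounds: 2|A|-1 ≤ |A - A| ≤ |A|² - |A| + 1, i.e. 9 ≤ |A - A| ≤ 21.
Note: 0 ∈ A - A always (from a - a). The set is symmetric: if d ∈ A - A then -d ∈ A - A.
Enumerate nonzero differences d = a - a' with a > a' (then include -d):
Positive differences: {1, 2, 8, 9, 10, 16, 17, 18}
Full difference set: {0} ∪ (positive diffs) ∪ (negative diffs).
|A - A| = 1 + 2·8 = 17 (matches direct enumeration: 17).

|A - A| = 17


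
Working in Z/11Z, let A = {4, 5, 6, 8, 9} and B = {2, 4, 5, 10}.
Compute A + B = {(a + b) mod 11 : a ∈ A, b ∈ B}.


Work in Z/11Z: reduce every sum a + b modulo 11.
Enumerate all 20 pairs:
a = 4: 4+2=6, 4+4=8, 4+5=9, 4+10=3
a = 5: 5+2=7, 5+4=9, 5+5=10, 5+10=4
a = 6: 6+2=8, 6+4=10, 6+5=0, 6+10=5
a = 8: 8+2=10, 8+4=1, 8+5=2, 8+10=7
a = 9: 9+2=0, 9+4=2, 9+5=3, 9+10=8
Distinct residues collected: {0, 1, 2, 3, 4, 5, 6, 7, 8, 9, 10}
|A + B| = 11 (out of 11 total residues).

A + B = {0, 1, 2, 3, 4, 5, 6, 7, 8, 9, 10}


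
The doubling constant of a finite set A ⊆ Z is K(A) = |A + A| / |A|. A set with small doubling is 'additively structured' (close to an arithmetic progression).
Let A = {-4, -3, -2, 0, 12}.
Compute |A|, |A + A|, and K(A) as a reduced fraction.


|A| = 5.
Compute A + A by enumerating all 25 pairs.
A + A = {-8, -7, -6, -5, -4, -3, -2, 0, 8, 9, 10, 12, 24}, so |A + A| = 13.
K = |A + A| / |A| = 13/5 (already in lowest terms) ≈ 2.6000.
Reference: AP of size 5 gives K = 9/5 ≈ 1.8000; a fully generic set of size 5 gives K ≈ 3.0000.

|A| = 5, |A + A| = 13, K = 13/5.


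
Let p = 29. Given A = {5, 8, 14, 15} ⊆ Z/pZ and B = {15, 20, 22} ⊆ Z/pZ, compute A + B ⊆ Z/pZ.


Work in Z/29Z: reduce every sum a + b modulo 29.
Enumerate all 12 pairs:
a = 5: 5+15=20, 5+20=25, 5+22=27
a = 8: 8+15=23, 8+20=28, 8+22=1
a = 14: 14+15=0, 14+20=5, 14+22=7
a = 15: 15+15=1, 15+20=6, 15+22=8
Distinct residues collected: {0, 1, 5, 6, 7, 8, 20, 23, 25, 27, 28}
|A + B| = 11 (out of 29 total residues).

A + B = {0, 1, 5, 6, 7, 8, 20, 23, 25, 27, 28}


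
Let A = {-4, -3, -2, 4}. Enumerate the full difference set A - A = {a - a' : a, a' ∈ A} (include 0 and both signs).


A - A = {a - a' : a, a' ∈ A}.
Compute a - a' for each ordered pair (a, a'):
a = -4: -4--4=0, -4--3=-1, -4--2=-2, -4-4=-8
a = -3: -3--4=1, -3--3=0, -3--2=-1, -3-4=-7
a = -2: -2--4=2, -2--3=1, -2--2=0, -2-4=-6
a = 4: 4--4=8, 4--3=7, 4--2=6, 4-4=0
Collecting distinct values (and noting 0 appears from a-a):
A - A = {-8, -7, -6, -2, -1, 0, 1, 2, 6, 7, 8}
|A - A| = 11

A - A = {-8, -7, -6, -2, -1, 0, 1, 2, 6, 7, 8}


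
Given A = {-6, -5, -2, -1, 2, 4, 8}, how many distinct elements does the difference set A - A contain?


A - A = {a - a' : a, a' ∈ A}; |A| = 7.
Bounds: 2|A|-1 ≤ |A - A| ≤ |A|² - |A| + 1, i.e. 13 ≤ |A - A| ≤ 43.
Note: 0 ∈ A - A always (from a - a). The set is symmetric: if d ∈ A - A then -d ∈ A - A.
Enumerate nonzero differences d = a - a' with a > a' (then include -d):
Positive differences: {1, 2, 3, 4, 5, 6, 7, 8, 9, 10, 13, 14}
Full difference set: {0} ∪ (positive diffs) ∪ (negative diffs).
|A - A| = 1 + 2·12 = 25 (matches direct enumeration: 25).

|A - A| = 25


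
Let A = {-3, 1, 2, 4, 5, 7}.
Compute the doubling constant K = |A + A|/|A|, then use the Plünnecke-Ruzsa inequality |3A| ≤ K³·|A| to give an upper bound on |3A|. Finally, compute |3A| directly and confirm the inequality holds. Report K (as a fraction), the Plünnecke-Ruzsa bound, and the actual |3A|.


|A| = 6.
Step 1: Compute A + A by enumerating all 36 pairs.
A + A = {-6, -2, -1, 1, 2, 3, 4, 5, 6, 7, 8, 9, 10, 11, 12, 14}, so |A + A| = 16.
Step 2: Doubling constant K = |A + A|/|A| = 16/6 = 16/6 ≈ 2.6667.
Step 3: Plünnecke-Ruzsa gives |3A| ≤ K³·|A| = (2.6667)³ · 6 ≈ 113.7778.
Step 4: Compute 3A = A + A + A directly by enumerating all triples (a,b,c) ∈ A³; |3A| = 26.
Step 5: Check 26 ≤ 113.7778? Yes ✓.

K = 16/6, Plünnecke-Ruzsa bound K³|A| ≈ 113.7778, |3A| = 26, inequality holds.


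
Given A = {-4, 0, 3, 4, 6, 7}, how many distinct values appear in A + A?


A + A = {a + a' : a, a' ∈ A}; |A| = 6.
General bounds: 2|A| - 1 ≤ |A + A| ≤ |A|(|A|+1)/2, i.e. 11 ≤ |A + A| ≤ 21.
Lower bound 2|A|-1 is attained iff A is an arithmetic progression.
Enumerate sums a + a' for a ≤ a' (symmetric, so this suffices):
a = -4: -4+-4=-8, -4+0=-4, -4+3=-1, -4+4=0, -4+6=2, -4+7=3
a = 0: 0+0=0, 0+3=3, 0+4=4, 0+6=6, 0+7=7
a = 3: 3+3=6, 3+4=7, 3+6=9, 3+7=10
a = 4: 4+4=8, 4+6=10, 4+7=11
a = 6: 6+6=12, 6+7=13
a = 7: 7+7=14
Distinct sums: {-8, -4, -1, 0, 2, 3, 4, 6, 7, 8, 9, 10, 11, 12, 13, 14}
|A + A| = 16

|A + A| = 16


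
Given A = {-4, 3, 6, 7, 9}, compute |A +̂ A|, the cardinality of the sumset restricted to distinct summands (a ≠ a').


Restricted sumset: A +̂ A = {a + a' : a ∈ A, a' ∈ A, a ≠ a'}.
Equivalently, take A + A and drop any sum 2a that is achievable ONLY as a + a for a ∈ A (i.e. sums representable only with equal summands).
Enumerate pairs (a, a') with a < a' (symmetric, so each unordered pair gives one sum; this covers all a ≠ a'):
  -4 + 3 = -1
  -4 + 6 = 2
  -4 + 7 = 3
  -4 + 9 = 5
  3 + 6 = 9
  3 + 7 = 10
  3 + 9 = 12
  6 + 7 = 13
  6 + 9 = 15
  7 + 9 = 16
Collected distinct sums: {-1, 2, 3, 5, 9, 10, 12, 13, 15, 16}
|A +̂ A| = 10
(Reference bound: |A +̂ A| ≥ 2|A| - 3 for |A| ≥ 2, with |A| = 5 giving ≥ 7.)

|A +̂ A| = 10


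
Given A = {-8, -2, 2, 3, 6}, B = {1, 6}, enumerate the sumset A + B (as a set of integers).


A + B = {a + b : a ∈ A, b ∈ B}.
Enumerate all |A|·|B| = 5·2 = 10 pairs (a, b) and collect distinct sums.
a = -8: -8+1=-7, -8+6=-2
a = -2: -2+1=-1, -2+6=4
a = 2: 2+1=3, 2+6=8
a = 3: 3+1=4, 3+6=9
a = 6: 6+1=7, 6+6=12
Collecting distinct sums: A + B = {-7, -2, -1, 3, 4, 7, 8, 9, 12}
|A + B| = 9

A + B = {-7, -2, -1, 3, 4, 7, 8, 9, 12}


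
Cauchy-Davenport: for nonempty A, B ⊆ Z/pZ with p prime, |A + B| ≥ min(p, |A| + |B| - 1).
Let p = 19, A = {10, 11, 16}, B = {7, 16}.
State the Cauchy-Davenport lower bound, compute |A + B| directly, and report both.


Cauchy-Davenport: |A + B| ≥ min(p, |A| + |B| - 1) for A, B nonempty in Z/pZ.
|A| = 3, |B| = 2, p = 19.
CD lower bound = min(19, 3 + 2 - 1) = min(19, 4) = 4.
Compute A + B mod 19 directly:
a = 10: 10+7=17, 10+16=7
a = 11: 11+7=18, 11+16=8
a = 16: 16+7=4, 16+16=13
A + B = {4, 7, 8, 13, 17, 18}, so |A + B| = 6.
Verify: 6 ≥ 4? Yes ✓.

CD lower bound = 4, actual |A + B| = 6.


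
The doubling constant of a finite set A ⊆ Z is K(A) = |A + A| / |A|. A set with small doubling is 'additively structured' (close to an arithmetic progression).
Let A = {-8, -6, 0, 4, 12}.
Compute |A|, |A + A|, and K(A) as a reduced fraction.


|A| = 5.
Compute A + A by enumerating all 25 pairs.
A + A = {-16, -14, -12, -8, -6, -4, -2, 0, 4, 6, 8, 12, 16, 24}, so |A + A| = 14.
K = |A + A| / |A| = 14/5 (already in lowest terms) ≈ 2.8000.
Reference: AP of size 5 gives K = 9/5 ≈ 1.8000; a fully generic set of size 5 gives K ≈ 3.0000.

|A| = 5, |A + A| = 14, K = 14/5.


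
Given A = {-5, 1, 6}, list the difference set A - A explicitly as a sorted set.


A - A = {a - a' : a, a' ∈ A}.
Compute a - a' for each ordered pair (a, a'):
a = -5: -5--5=0, -5-1=-6, -5-6=-11
a = 1: 1--5=6, 1-1=0, 1-6=-5
a = 6: 6--5=11, 6-1=5, 6-6=0
Collecting distinct values (and noting 0 appears from a-a):
A - A = {-11, -6, -5, 0, 5, 6, 11}
|A - A| = 7

A - A = {-11, -6, -5, 0, 5, 6, 11}


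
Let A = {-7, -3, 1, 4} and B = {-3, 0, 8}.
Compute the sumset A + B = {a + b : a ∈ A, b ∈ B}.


A + B = {a + b : a ∈ A, b ∈ B}.
Enumerate all |A|·|B| = 4·3 = 12 pairs (a, b) and collect distinct sums.
a = -7: -7+-3=-10, -7+0=-7, -7+8=1
a = -3: -3+-3=-6, -3+0=-3, -3+8=5
a = 1: 1+-3=-2, 1+0=1, 1+8=9
a = 4: 4+-3=1, 4+0=4, 4+8=12
Collecting distinct sums: A + B = {-10, -7, -6, -3, -2, 1, 4, 5, 9, 12}
|A + B| = 10

A + B = {-10, -7, -6, -3, -2, 1, 4, 5, 9, 12}


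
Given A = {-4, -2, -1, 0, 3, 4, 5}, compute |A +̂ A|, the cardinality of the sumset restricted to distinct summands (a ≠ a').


Restricted sumset: A +̂ A = {a + a' : a ∈ A, a' ∈ A, a ≠ a'}.
Equivalently, take A + A and drop any sum 2a that is achievable ONLY as a + a for a ∈ A (i.e. sums representable only with equal summands).
Enumerate pairs (a, a') with a < a' (symmetric, so each unordered pair gives one sum; this covers all a ≠ a'):
  -4 + -2 = -6
  -4 + -1 = -5
  -4 + 0 = -4
  -4 + 3 = -1
  -4 + 4 = 0
  -4 + 5 = 1
  -2 + -1 = -3
  -2 + 0 = -2
  -2 + 3 = 1
  -2 + 4 = 2
  -2 + 5 = 3
  -1 + 0 = -1
  -1 + 3 = 2
  -1 + 4 = 3
  -1 + 5 = 4
  0 + 3 = 3
  0 + 4 = 4
  0 + 5 = 5
  3 + 4 = 7
  3 + 5 = 8
  4 + 5 = 9
Collected distinct sums: {-6, -5, -4, -3, -2, -1, 0, 1, 2, 3, 4, 5, 7, 8, 9}
|A +̂ A| = 15
(Reference bound: |A +̂ A| ≥ 2|A| - 3 for |A| ≥ 2, with |A| = 7 giving ≥ 11.)

|A +̂ A| = 15


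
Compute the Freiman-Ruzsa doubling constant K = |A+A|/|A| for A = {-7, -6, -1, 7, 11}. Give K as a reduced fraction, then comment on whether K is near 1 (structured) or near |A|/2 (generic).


|A| = 5.
Compute A + A by enumerating all 25 pairs.
A + A = {-14, -13, -12, -8, -7, -2, 0, 1, 4, 5, 6, 10, 14, 18, 22}, so |A + A| = 15.
K = |A + A| / |A| = 15/5 = 3/1 ≈ 3.0000.
Reference: AP of size 5 gives K = 9/5 ≈ 1.8000; a fully generic set of size 5 gives K ≈ 3.0000.

|A| = 5, |A + A| = 15, K = 15/5 = 3/1.


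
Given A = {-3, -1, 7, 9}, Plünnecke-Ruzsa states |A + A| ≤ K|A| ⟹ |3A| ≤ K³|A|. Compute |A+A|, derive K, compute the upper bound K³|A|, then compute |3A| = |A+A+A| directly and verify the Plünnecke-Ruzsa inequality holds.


|A| = 4.
Step 1: Compute A + A by enumerating all 16 pairs.
A + A = {-6, -4, -2, 4, 6, 8, 14, 16, 18}, so |A + A| = 9.
Step 2: Doubling constant K = |A + A|/|A| = 9/4 = 9/4 ≈ 2.2500.
Step 3: Plünnecke-Ruzsa gives |3A| ≤ K³·|A| = (2.2500)³ · 4 ≈ 45.5625.
Step 4: Compute 3A = A + A + A directly by enumerating all triples (a,b,c) ∈ A³; |3A| = 16.
Step 5: Check 16 ≤ 45.5625? Yes ✓.

K = 9/4, Plünnecke-Ruzsa bound K³|A| ≈ 45.5625, |3A| = 16, inequality holds.


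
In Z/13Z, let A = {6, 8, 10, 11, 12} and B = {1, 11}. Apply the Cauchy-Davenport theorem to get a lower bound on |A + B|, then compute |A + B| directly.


Cauchy-Davenport: |A + B| ≥ min(p, |A| + |B| - 1) for A, B nonempty in Z/pZ.
|A| = 5, |B| = 2, p = 13.
CD lower bound = min(13, 5 + 2 - 1) = min(13, 6) = 6.
Compute A + B mod 13 directly:
a = 6: 6+1=7, 6+11=4
a = 8: 8+1=9, 8+11=6
a = 10: 10+1=11, 10+11=8
a = 11: 11+1=12, 11+11=9
a = 12: 12+1=0, 12+11=10
A + B = {0, 4, 6, 7, 8, 9, 10, 11, 12}, so |A + B| = 9.
Verify: 9 ≥ 6? Yes ✓.

CD lower bound = 6, actual |A + B| = 9.


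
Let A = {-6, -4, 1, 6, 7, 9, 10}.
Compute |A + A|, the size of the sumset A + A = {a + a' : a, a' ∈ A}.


A + A = {a + a' : a, a' ∈ A}; |A| = 7.
General bounds: 2|A| - 1 ≤ |A + A| ≤ |A|(|A|+1)/2, i.e. 13 ≤ |A + A| ≤ 28.
Lower bound 2|A|-1 is attained iff A is an arithmetic progression.
Enumerate sums a + a' for a ≤ a' (symmetric, so this suffices):
a = -6: -6+-6=-12, -6+-4=-10, -6+1=-5, -6+6=0, -6+7=1, -6+9=3, -6+10=4
a = -4: -4+-4=-8, -4+1=-3, -4+6=2, -4+7=3, -4+9=5, -4+10=6
a = 1: 1+1=2, 1+6=7, 1+7=8, 1+9=10, 1+10=11
a = 6: 6+6=12, 6+7=13, 6+9=15, 6+10=16
a = 7: 7+7=14, 7+9=16, 7+10=17
a = 9: 9+9=18, 9+10=19
a = 10: 10+10=20
Distinct sums: {-12, -10, -8, -5, -3, 0, 1, 2, 3, 4, 5, 6, 7, 8, 10, 11, 12, 13, 14, 15, 16, 17, 18, 19, 20}
|A + A| = 25

|A + A| = 25


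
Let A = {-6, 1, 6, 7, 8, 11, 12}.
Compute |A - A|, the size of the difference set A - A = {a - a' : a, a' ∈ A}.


A - A = {a - a' : a, a' ∈ A}; |A| = 7.
Bounds: 2|A|-1 ≤ |A - A| ≤ |A|² - |A| + 1, i.e. 13 ≤ |A - A| ≤ 43.
Note: 0 ∈ A - A always (from a - a). The set is symmetric: if d ∈ A - A then -d ∈ A - A.
Enumerate nonzero differences d = a - a' with a > a' (then include -d):
Positive differences: {1, 2, 3, 4, 5, 6, 7, 10, 11, 12, 13, 14, 17, 18}
Full difference set: {0} ∪ (positive diffs) ∪ (negative diffs).
|A - A| = 1 + 2·14 = 29 (matches direct enumeration: 29).

|A - A| = 29


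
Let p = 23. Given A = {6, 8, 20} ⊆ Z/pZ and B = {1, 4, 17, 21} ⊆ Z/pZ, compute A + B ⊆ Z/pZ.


Work in Z/23Z: reduce every sum a + b modulo 23.
Enumerate all 12 pairs:
a = 6: 6+1=7, 6+4=10, 6+17=0, 6+21=4
a = 8: 8+1=9, 8+4=12, 8+17=2, 8+21=6
a = 20: 20+1=21, 20+4=1, 20+17=14, 20+21=18
Distinct residues collected: {0, 1, 2, 4, 6, 7, 9, 10, 12, 14, 18, 21}
|A + B| = 12 (out of 23 total residues).

A + B = {0, 1, 2, 4, 6, 7, 9, 10, 12, 14, 18, 21}


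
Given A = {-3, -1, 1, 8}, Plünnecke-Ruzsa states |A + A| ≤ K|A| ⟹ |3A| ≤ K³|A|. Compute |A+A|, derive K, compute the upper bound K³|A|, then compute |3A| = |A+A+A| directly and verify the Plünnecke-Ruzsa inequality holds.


|A| = 4.
Step 1: Compute A + A by enumerating all 16 pairs.
A + A = {-6, -4, -2, 0, 2, 5, 7, 9, 16}, so |A + A| = 9.
Step 2: Doubling constant K = |A + A|/|A| = 9/4 = 9/4 ≈ 2.2500.
Step 3: Plünnecke-Ruzsa gives |3A| ≤ K³·|A| = (2.2500)³ · 4 ≈ 45.5625.
Step 4: Compute 3A = A + A + A directly by enumerating all triples (a,b,c) ∈ A³; |3A| = 16.
Step 5: Check 16 ≤ 45.5625? Yes ✓.

K = 9/4, Plünnecke-Ruzsa bound K³|A| ≈ 45.5625, |3A| = 16, inequality holds.


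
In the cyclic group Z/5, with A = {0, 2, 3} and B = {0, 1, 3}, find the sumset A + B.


Work in Z/5Z: reduce every sum a + b modulo 5.
Enumerate all 9 pairs:
a = 0: 0+0=0, 0+1=1, 0+3=3
a = 2: 2+0=2, 2+1=3, 2+3=0
a = 3: 3+0=3, 3+1=4, 3+3=1
Distinct residues collected: {0, 1, 2, 3, 4}
|A + B| = 5 (out of 5 total residues).

A + B = {0, 1, 2, 3, 4}


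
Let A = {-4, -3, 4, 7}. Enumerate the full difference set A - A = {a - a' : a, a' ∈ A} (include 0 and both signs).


A - A = {a - a' : a, a' ∈ A}.
Compute a - a' for each ordered pair (a, a'):
a = -4: -4--4=0, -4--3=-1, -4-4=-8, -4-7=-11
a = -3: -3--4=1, -3--3=0, -3-4=-7, -3-7=-10
a = 4: 4--4=8, 4--3=7, 4-4=0, 4-7=-3
a = 7: 7--4=11, 7--3=10, 7-4=3, 7-7=0
Collecting distinct values (and noting 0 appears from a-a):
A - A = {-11, -10, -8, -7, -3, -1, 0, 1, 3, 7, 8, 10, 11}
|A - A| = 13

A - A = {-11, -10, -8, -7, -3, -1, 0, 1, 3, 7, 8, 10, 11}


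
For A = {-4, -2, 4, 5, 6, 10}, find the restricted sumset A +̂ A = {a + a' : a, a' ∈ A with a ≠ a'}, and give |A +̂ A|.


Restricted sumset: A +̂ A = {a + a' : a ∈ A, a' ∈ A, a ≠ a'}.
Equivalently, take A + A and drop any sum 2a that is achievable ONLY as a + a for a ∈ A (i.e. sums representable only with equal summands).
Enumerate pairs (a, a') with a < a' (symmetric, so each unordered pair gives one sum; this covers all a ≠ a'):
  -4 + -2 = -6
  -4 + 4 = 0
  -4 + 5 = 1
  -4 + 6 = 2
  -4 + 10 = 6
  -2 + 4 = 2
  -2 + 5 = 3
  -2 + 6 = 4
  -2 + 10 = 8
  4 + 5 = 9
  4 + 6 = 10
  4 + 10 = 14
  5 + 6 = 11
  5 + 10 = 15
  6 + 10 = 16
Collected distinct sums: {-6, 0, 1, 2, 3, 4, 6, 8, 9, 10, 11, 14, 15, 16}
|A +̂ A| = 14
(Reference bound: |A +̂ A| ≥ 2|A| - 3 for |A| ≥ 2, with |A| = 6 giving ≥ 9.)

|A +̂ A| = 14


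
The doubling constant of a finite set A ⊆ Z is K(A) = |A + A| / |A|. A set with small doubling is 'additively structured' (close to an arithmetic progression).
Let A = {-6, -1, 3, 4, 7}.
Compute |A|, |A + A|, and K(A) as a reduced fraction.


|A| = 5.
Compute A + A by enumerating all 25 pairs.
A + A = {-12, -7, -3, -2, 1, 2, 3, 6, 7, 8, 10, 11, 14}, so |A + A| = 13.
K = |A + A| / |A| = 13/5 (already in lowest terms) ≈ 2.6000.
Reference: AP of size 5 gives K = 9/5 ≈ 1.8000; a fully generic set of size 5 gives K ≈ 3.0000.

|A| = 5, |A + A| = 13, K = 13/5.


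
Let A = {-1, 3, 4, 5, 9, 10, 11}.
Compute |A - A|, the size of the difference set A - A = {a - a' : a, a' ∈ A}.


A - A = {a - a' : a, a' ∈ A}; |A| = 7.
Bounds: 2|A|-1 ≤ |A - A| ≤ |A|² - |A| + 1, i.e. 13 ≤ |A - A| ≤ 43.
Note: 0 ∈ A - A always (from a - a). The set is symmetric: if d ∈ A - A then -d ∈ A - A.
Enumerate nonzero differences d = a - a' with a > a' (then include -d):
Positive differences: {1, 2, 4, 5, 6, 7, 8, 10, 11, 12}
Full difference set: {0} ∪ (positive diffs) ∪ (negative diffs).
|A - A| = 1 + 2·10 = 21 (matches direct enumeration: 21).

|A - A| = 21


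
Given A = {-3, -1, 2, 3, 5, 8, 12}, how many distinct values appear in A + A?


A + A = {a + a' : a, a' ∈ A}; |A| = 7.
General bounds: 2|A| - 1 ≤ |A + A| ≤ |A|(|A|+1)/2, i.e. 13 ≤ |A + A| ≤ 28.
Lower bound 2|A|-1 is attained iff A is an arithmetic progression.
Enumerate sums a + a' for a ≤ a' (symmetric, so this suffices):
a = -3: -3+-3=-6, -3+-1=-4, -3+2=-1, -3+3=0, -3+5=2, -3+8=5, -3+12=9
a = -1: -1+-1=-2, -1+2=1, -1+3=2, -1+5=4, -1+8=7, -1+12=11
a = 2: 2+2=4, 2+3=5, 2+5=7, 2+8=10, 2+12=14
a = 3: 3+3=6, 3+5=8, 3+8=11, 3+12=15
a = 5: 5+5=10, 5+8=13, 5+12=17
a = 8: 8+8=16, 8+12=20
a = 12: 12+12=24
Distinct sums: {-6, -4, -2, -1, 0, 1, 2, 4, 5, 6, 7, 8, 9, 10, 11, 13, 14, 15, 16, 17, 20, 24}
|A + A| = 22

|A + A| = 22


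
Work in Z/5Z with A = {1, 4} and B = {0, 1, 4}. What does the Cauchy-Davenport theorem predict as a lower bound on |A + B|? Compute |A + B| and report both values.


Cauchy-Davenport: |A + B| ≥ min(p, |A| + |B| - 1) for A, B nonempty in Z/pZ.
|A| = 2, |B| = 3, p = 5.
CD lower bound = min(5, 2 + 3 - 1) = min(5, 4) = 4.
Compute A + B mod 5 directly:
a = 1: 1+0=1, 1+1=2, 1+4=0
a = 4: 4+0=4, 4+1=0, 4+4=3
A + B = {0, 1, 2, 3, 4}, so |A + B| = 5.
Verify: 5 ≥ 4? Yes ✓.

CD lower bound = 4, actual |A + B| = 5.


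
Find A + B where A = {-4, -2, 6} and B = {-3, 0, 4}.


A + B = {a + b : a ∈ A, b ∈ B}.
Enumerate all |A|·|B| = 3·3 = 9 pairs (a, b) and collect distinct sums.
a = -4: -4+-3=-7, -4+0=-4, -4+4=0
a = -2: -2+-3=-5, -2+0=-2, -2+4=2
a = 6: 6+-3=3, 6+0=6, 6+4=10
Collecting distinct sums: A + B = {-7, -5, -4, -2, 0, 2, 3, 6, 10}
|A + B| = 9

A + B = {-7, -5, -4, -2, 0, 2, 3, 6, 10}


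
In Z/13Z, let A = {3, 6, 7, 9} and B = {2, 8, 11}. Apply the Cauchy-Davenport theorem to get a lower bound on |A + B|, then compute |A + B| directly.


Cauchy-Davenport: |A + B| ≥ min(p, |A| + |B| - 1) for A, B nonempty in Z/pZ.
|A| = 4, |B| = 3, p = 13.
CD lower bound = min(13, 4 + 3 - 1) = min(13, 6) = 6.
Compute A + B mod 13 directly:
a = 3: 3+2=5, 3+8=11, 3+11=1
a = 6: 6+2=8, 6+8=1, 6+11=4
a = 7: 7+2=9, 7+8=2, 7+11=5
a = 9: 9+2=11, 9+8=4, 9+11=7
A + B = {1, 2, 4, 5, 7, 8, 9, 11}, so |A + B| = 8.
Verify: 8 ≥ 6? Yes ✓.

CD lower bound = 6, actual |A + B| = 8.


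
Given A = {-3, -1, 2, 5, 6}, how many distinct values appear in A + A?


A + A = {a + a' : a, a' ∈ A}; |A| = 5.
General bounds: 2|A| - 1 ≤ |A + A| ≤ |A|(|A|+1)/2, i.e. 9 ≤ |A + A| ≤ 15.
Lower bound 2|A|-1 is attained iff A is an arithmetic progression.
Enumerate sums a + a' for a ≤ a' (symmetric, so this suffices):
a = -3: -3+-3=-6, -3+-1=-4, -3+2=-1, -3+5=2, -3+6=3
a = -1: -1+-1=-2, -1+2=1, -1+5=4, -1+6=5
a = 2: 2+2=4, 2+5=7, 2+6=8
a = 5: 5+5=10, 5+6=11
a = 6: 6+6=12
Distinct sums: {-6, -4, -2, -1, 1, 2, 3, 4, 5, 7, 8, 10, 11, 12}
|A + A| = 14

|A + A| = 14


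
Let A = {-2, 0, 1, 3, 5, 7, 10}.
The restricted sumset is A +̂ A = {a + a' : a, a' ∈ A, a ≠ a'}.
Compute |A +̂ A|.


Restricted sumset: A +̂ A = {a + a' : a ∈ A, a' ∈ A, a ≠ a'}.
Equivalently, take A + A and drop any sum 2a that is achievable ONLY as a + a for a ∈ A (i.e. sums representable only with equal summands).
Enumerate pairs (a, a') with a < a' (symmetric, so each unordered pair gives one sum; this covers all a ≠ a'):
  -2 + 0 = -2
  -2 + 1 = -1
  -2 + 3 = 1
  -2 + 5 = 3
  -2 + 7 = 5
  -2 + 10 = 8
  0 + 1 = 1
  0 + 3 = 3
  0 + 5 = 5
  0 + 7 = 7
  0 + 10 = 10
  1 + 3 = 4
  1 + 5 = 6
  1 + 7 = 8
  1 + 10 = 11
  3 + 5 = 8
  3 + 7 = 10
  3 + 10 = 13
  5 + 7 = 12
  5 + 10 = 15
  7 + 10 = 17
Collected distinct sums: {-2, -1, 1, 3, 4, 5, 6, 7, 8, 10, 11, 12, 13, 15, 17}
|A +̂ A| = 15
(Reference bound: |A +̂ A| ≥ 2|A| - 3 for |A| ≥ 2, with |A| = 7 giving ≥ 11.)

|A +̂ A| = 15


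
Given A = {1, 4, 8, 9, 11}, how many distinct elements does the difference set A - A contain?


A - A = {a - a' : a, a' ∈ A}; |A| = 5.
Bounds: 2|A|-1 ≤ |A - A| ≤ |A|² - |A| + 1, i.e. 9 ≤ |A - A| ≤ 21.
Note: 0 ∈ A - A always (from a - a). The set is symmetric: if d ∈ A - A then -d ∈ A - A.
Enumerate nonzero differences d = a - a' with a > a' (then include -d):
Positive differences: {1, 2, 3, 4, 5, 7, 8, 10}
Full difference set: {0} ∪ (positive diffs) ∪ (negative diffs).
|A - A| = 1 + 2·8 = 17 (matches direct enumeration: 17).

|A - A| = 17


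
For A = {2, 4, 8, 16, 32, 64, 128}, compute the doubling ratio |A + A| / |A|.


|A| = 7.
Compute A + A by enumerating all 49 pairs.
A + A = {4, 6, 8, 10, 12, 16, 18, 20, 24, 32, 34, 36, 40, 48, 64, 66, 68, 72, 80, 96, 128, 130, 132, 136, 144, 160, 192, 256}, so |A + A| = 28.
K = |A + A| / |A| = 28/7 = 4/1 ≈ 4.0000.
Reference: AP of size 7 gives K = 13/7 ≈ 1.8571; a fully generic set of size 7 gives K ≈ 4.0000.

|A| = 7, |A + A| = 28, K = 28/7 = 4/1.


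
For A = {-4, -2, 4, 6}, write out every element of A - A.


A - A = {a - a' : a, a' ∈ A}.
Compute a - a' for each ordered pair (a, a'):
a = -4: -4--4=0, -4--2=-2, -4-4=-8, -4-6=-10
a = -2: -2--4=2, -2--2=0, -2-4=-6, -2-6=-8
a = 4: 4--4=8, 4--2=6, 4-4=0, 4-6=-2
a = 6: 6--4=10, 6--2=8, 6-4=2, 6-6=0
Collecting distinct values (and noting 0 appears from a-a):
A - A = {-10, -8, -6, -2, 0, 2, 6, 8, 10}
|A - A| = 9

A - A = {-10, -8, -6, -2, 0, 2, 6, 8, 10}


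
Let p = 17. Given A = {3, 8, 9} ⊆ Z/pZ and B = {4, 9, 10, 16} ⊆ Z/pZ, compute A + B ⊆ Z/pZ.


Work in Z/17Z: reduce every sum a + b modulo 17.
Enumerate all 12 pairs:
a = 3: 3+4=7, 3+9=12, 3+10=13, 3+16=2
a = 8: 8+4=12, 8+9=0, 8+10=1, 8+16=7
a = 9: 9+4=13, 9+9=1, 9+10=2, 9+16=8
Distinct residues collected: {0, 1, 2, 7, 8, 12, 13}
|A + B| = 7 (out of 17 total residues).

A + B = {0, 1, 2, 7, 8, 12, 13}


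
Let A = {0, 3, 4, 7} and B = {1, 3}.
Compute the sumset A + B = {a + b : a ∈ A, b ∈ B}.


A + B = {a + b : a ∈ A, b ∈ B}.
Enumerate all |A|·|B| = 4·2 = 8 pairs (a, b) and collect distinct sums.
a = 0: 0+1=1, 0+3=3
a = 3: 3+1=4, 3+3=6
a = 4: 4+1=5, 4+3=7
a = 7: 7+1=8, 7+3=10
Collecting distinct sums: A + B = {1, 3, 4, 5, 6, 7, 8, 10}
|A + B| = 8

A + B = {1, 3, 4, 5, 6, 7, 8, 10}


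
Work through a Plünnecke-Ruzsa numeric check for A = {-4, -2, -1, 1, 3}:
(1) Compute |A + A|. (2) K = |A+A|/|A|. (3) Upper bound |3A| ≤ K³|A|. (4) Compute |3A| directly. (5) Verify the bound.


|A| = 5.
Step 1: Compute A + A by enumerating all 25 pairs.
A + A = {-8, -6, -5, -4, -3, -2, -1, 0, 1, 2, 4, 6}, so |A + A| = 12.
Step 2: Doubling constant K = |A + A|/|A| = 12/5 = 12/5 ≈ 2.4000.
Step 3: Plünnecke-Ruzsa gives |3A| ≤ K³·|A| = (2.4000)³ · 5 ≈ 69.1200.
Step 4: Compute 3A = A + A + A directly by enumerating all triples (a,b,c) ∈ A³; |3A| = 19.
Step 5: Check 19 ≤ 69.1200? Yes ✓.

K = 12/5, Plünnecke-Ruzsa bound K³|A| ≈ 69.1200, |3A| = 19, inequality holds.


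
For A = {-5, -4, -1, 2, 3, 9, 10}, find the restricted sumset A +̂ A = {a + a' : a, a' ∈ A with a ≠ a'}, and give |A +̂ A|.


Restricted sumset: A +̂ A = {a + a' : a ∈ A, a' ∈ A, a ≠ a'}.
Equivalently, take A + A and drop any sum 2a that is achievable ONLY as a + a for a ∈ A (i.e. sums representable only with equal summands).
Enumerate pairs (a, a') with a < a' (symmetric, so each unordered pair gives one sum; this covers all a ≠ a'):
  -5 + -4 = -9
  -5 + -1 = -6
  -5 + 2 = -3
  -5 + 3 = -2
  -5 + 9 = 4
  -5 + 10 = 5
  -4 + -1 = -5
  -4 + 2 = -2
  -4 + 3 = -1
  -4 + 9 = 5
  -4 + 10 = 6
  -1 + 2 = 1
  -1 + 3 = 2
  -1 + 9 = 8
  -1 + 10 = 9
  2 + 3 = 5
  2 + 9 = 11
  2 + 10 = 12
  3 + 9 = 12
  3 + 10 = 13
  9 + 10 = 19
Collected distinct sums: {-9, -6, -5, -3, -2, -1, 1, 2, 4, 5, 6, 8, 9, 11, 12, 13, 19}
|A +̂ A| = 17
(Reference bound: |A +̂ A| ≥ 2|A| - 3 for |A| ≥ 2, with |A| = 7 giving ≥ 11.)

|A +̂ A| = 17


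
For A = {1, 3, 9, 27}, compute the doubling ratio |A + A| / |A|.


|A| = 4.
Compute A + A by enumerating all 16 pairs.
A + A = {2, 4, 6, 10, 12, 18, 28, 30, 36, 54}, so |A + A| = 10.
K = |A + A| / |A| = 10/4 = 5/2 ≈ 2.5000.
Reference: AP of size 4 gives K = 7/4 ≈ 1.7500; a fully generic set of size 4 gives K ≈ 2.5000.

|A| = 4, |A + A| = 10, K = 10/4 = 5/2.


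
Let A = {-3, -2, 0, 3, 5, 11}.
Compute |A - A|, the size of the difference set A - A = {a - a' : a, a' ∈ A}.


A - A = {a - a' : a, a' ∈ A}; |A| = 6.
Bounds: 2|A|-1 ≤ |A - A| ≤ |A|² - |A| + 1, i.e. 11 ≤ |A - A| ≤ 31.
Note: 0 ∈ A - A always (from a - a). The set is symmetric: if d ∈ A - A then -d ∈ A - A.
Enumerate nonzero differences d = a - a' with a > a' (then include -d):
Positive differences: {1, 2, 3, 5, 6, 7, 8, 11, 13, 14}
Full difference set: {0} ∪ (positive diffs) ∪ (negative diffs).
|A - A| = 1 + 2·10 = 21 (matches direct enumeration: 21).

|A - A| = 21


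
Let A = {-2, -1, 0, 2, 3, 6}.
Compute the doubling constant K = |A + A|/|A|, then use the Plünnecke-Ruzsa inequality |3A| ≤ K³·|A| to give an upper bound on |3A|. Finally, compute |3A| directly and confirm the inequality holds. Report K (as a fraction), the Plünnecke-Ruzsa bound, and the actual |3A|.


|A| = 6.
Step 1: Compute A + A by enumerating all 36 pairs.
A + A = {-4, -3, -2, -1, 0, 1, 2, 3, 4, 5, 6, 8, 9, 12}, so |A + A| = 14.
Step 2: Doubling constant K = |A + A|/|A| = 14/6 = 14/6 ≈ 2.3333.
Step 3: Plünnecke-Ruzsa gives |3A| ≤ K³·|A| = (2.3333)³ · 6 ≈ 76.2222.
Step 4: Compute 3A = A + A + A directly by enumerating all triples (a,b,c) ∈ A³; |3A| = 22.
Step 5: Check 22 ≤ 76.2222? Yes ✓.

K = 14/6, Plünnecke-Ruzsa bound K³|A| ≈ 76.2222, |3A| = 22, inequality holds.


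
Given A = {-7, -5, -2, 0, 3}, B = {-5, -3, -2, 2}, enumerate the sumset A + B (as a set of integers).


A + B = {a + b : a ∈ A, b ∈ B}.
Enumerate all |A|·|B| = 5·4 = 20 pairs (a, b) and collect distinct sums.
a = -7: -7+-5=-12, -7+-3=-10, -7+-2=-9, -7+2=-5
a = -5: -5+-5=-10, -5+-3=-8, -5+-2=-7, -5+2=-3
a = -2: -2+-5=-7, -2+-3=-5, -2+-2=-4, -2+2=0
a = 0: 0+-5=-5, 0+-3=-3, 0+-2=-2, 0+2=2
a = 3: 3+-5=-2, 3+-3=0, 3+-2=1, 3+2=5
Collecting distinct sums: A + B = {-12, -10, -9, -8, -7, -5, -4, -3, -2, 0, 1, 2, 5}
|A + B| = 13

A + B = {-12, -10, -9, -8, -7, -5, -4, -3, -2, 0, 1, 2, 5}


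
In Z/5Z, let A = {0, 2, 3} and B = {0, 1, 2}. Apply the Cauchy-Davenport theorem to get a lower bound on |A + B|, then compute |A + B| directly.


Cauchy-Davenport: |A + B| ≥ min(p, |A| + |B| - 1) for A, B nonempty in Z/pZ.
|A| = 3, |B| = 3, p = 5.
CD lower bound = min(5, 3 + 3 - 1) = min(5, 5) = 5.
Compute A + B mod 5 directly:
a = 0: 0+0=0, 0+1=1, 0+2=2
a = 2: 2+0=2, 2+1=3, 2+2=4
a = 3: 3+0=3, 3+1=4, 3+2=0
A + B = {0, 1, 2, 3, 4}, so |A + B| = 5.
Verify: 5 ≥ 5? Yes ✓.

CD lower bound = 5, actual |A + B| = 5.


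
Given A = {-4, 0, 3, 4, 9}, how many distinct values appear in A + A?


A + A = {a + a' : a, a' ∈ A}; |A| = 5.
General bounds: 2|A| - 1 ≤ |A + A| ≤ |A|(|A|+1)/2, i.e. 9 ≤ |A + A| ≤ 15.
Lower bound 2|A|-1 is attained iff A is an arithmetic progression.
Enumerate sums a + a' for a ≤ a' (symmetric, so this suffices):
a = -4: -4+-4=-8, -4+0=-4, -4+3=-1, -4+4=0, -4+9=5
a = 0: 0+0=0, 0+3=3, 0+4=4, 0+9=9
a = 3: 3+3=6, 3+4=7, 3+9=12
a = 4: 4+4=8, 4+9=13
a = 9: 9+9=18
Distinct sums: {-8, -4, -1, 0, 3, 4, 5, 6, 7, 8, 9, 12, 13, 18}
|A + A| = 14

|A + A| = 14


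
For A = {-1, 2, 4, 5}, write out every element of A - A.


A - A = {a - a' : a, a' ∈ A}.
Compute a - a' for each ordered pair (a, a'):
a = -1: -1--1=0, -1-2=-3, -1-4=-5, -1-5=-6
a = 2: 2--1=3, 2-2=0, 2-4=-2, 2-5=-3
a = 4: 4--1=5, 4-2=2, 4-4=0, 4-5=-1
a = 5: 5--1=6, 5-2=3, 5-4=1, 5-5=0
Collecting distinct values (and noting 0 appears from a-a):
A - A = {-6, -5, -3, -2, -1, 0, 1, 2, 3, 5, 6}
|A - A| = 11

A - A = {-6, -5, -3, -2, -1, 0, 1, 2, 3, 5, 6}


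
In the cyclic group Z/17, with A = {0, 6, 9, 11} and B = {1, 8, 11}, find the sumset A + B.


Work in Z/17Z: reduce every sum a + b modulo 17.
Enumerate all 12 pairs:
a = 0: 0+1=1, 0+8=8, 0+11=11
a = 6: 6+1=7, 6+8=14, 6+11=0
a = 9: 9+1=10, 9+8=0, 9+11=3
a = 11: 11+1=12, 11+8=2, 11+11=5
Distinct residues collected: {0, 1, 2, 3, 5, 7, 8, 10, 11, 12, 14}
|A + B| = 11 (out of 17 total residues).

A + B = {0, 1, 2, 3, 5, 7, 8, 10, 11, 12, 14}


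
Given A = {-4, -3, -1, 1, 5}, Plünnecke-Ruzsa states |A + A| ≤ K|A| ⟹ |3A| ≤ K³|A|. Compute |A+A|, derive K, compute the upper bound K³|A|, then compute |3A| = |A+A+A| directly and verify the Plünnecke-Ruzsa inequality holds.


|A| = 5.
Step 1: Compute A + A by enumerating all 25 pairs.
A + A = {-8, -7, -6, -5, -4, -3, -2, 0, 1, 2, 4, 6, 10}, so |A + A| = 13.
Step 2: Doubling constant K = |A + A|/|A| = 13/5 = 13/5 ≈ 2.6000.
Step 3: Plünnecke-Ruzsa gives |3A| ≤ K³·|A| = (2.6000)³ · 5 ≈ 87.8800.
Step 4: Compute 3A = A + A + A directly by enumerating all triples (a,b,c) ∈ A³; |3A| = 22.
Step 5: Check 22 ≤ 87.8800? Yes ✓.

K = 13/5, Plünnecke-Ruzsa bound K³|A| ≈ 87.8800, |3A| = 22, inequality holds.


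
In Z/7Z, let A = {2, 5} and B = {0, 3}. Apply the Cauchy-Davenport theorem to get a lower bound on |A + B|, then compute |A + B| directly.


Cauchy-Davenport: |A + B| ≥ min(p, |A| + |B| - 1) for A, B nonempty in Z/pZ.
|A| = 2, |B| = 2, p = 7.
CD lower bound = min(7, 2 + 2 - 1) = min(7, 3) = 3.
Compute A + B mod 7 directly:
a = 2: 2+0=2, 2+3=5
a = 5: 5+0=5, 5+3=1
A + B = {1, 2, 5}, so |A + B| = 3.
Verify: 3 ≥ 3? Yes ✓.

CD lower bound = 3, actual |A + B| = 3.


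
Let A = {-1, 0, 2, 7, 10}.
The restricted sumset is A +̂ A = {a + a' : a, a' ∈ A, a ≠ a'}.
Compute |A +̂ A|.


Restricted sumset: A +̂ A = {a + a' : a ∈ A, a' ∈ A, a ≠ a'}.
Equivalently, take A + A and drop any sum 2a that is achievable ONLY as a + a for a ∈ A (i.e. sums representable only with equal summands).
Enumerate pairs (a, a') with a < a' (symmetric, so each unordered pair gives one sum; this covers all a ≠ a'):
  -1 + 0 = -1
  -1 + 2 = 1
  -1 + 7 = 6
  -1 + 10 = 9
  0 + 2 = 2
  0 + 7 = 7
  0 + 10 = 10
  2 + 7 = 9
  2 + 10 = 12
  7 + 10 = 17
Collected distinct sums: {-1, 1, 2, 6, 7, 9, 10, 12, 17}
|A +̂ A| = 9
(Reference bound: |A +̂ A| ≥ 2|A| - 3 for |A| ≥ 2, with |A| = 5 giving ≥ 7.)

|A +̂ A| = 9


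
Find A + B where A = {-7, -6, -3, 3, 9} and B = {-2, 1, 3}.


A + B = {a + b : a ∈ A, b ∈ B}.
Enumerate all |A|·|B| = 5·3 = 15 pairs (a, b) and collect distinct sums.
a = -7: -7+-2=-9, -7+1=-6, -7+3=-4
a = -6: -6+-2=-8, -6+1=-5, -6+3=-3
a = -3: -3+-2=-5, -3+1=-2, -3+3=0
a = 3: 3+-2=1, 3+1=4, 3+3=6
a = 9: 9+-2=7, 9+1=10, 9+3=12
Collecting distinct sums: A + B = {-9, -8, -6, -5, -4, -3, -2, 0, 1, 4, 6, 7, 10, 12}
|A + B| = 14

A + B = {-9, -8, -6, -5, -4, -3, -2, 0, 1, 4, 6, 7, 10, 12}


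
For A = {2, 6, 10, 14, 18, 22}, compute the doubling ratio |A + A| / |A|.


|A| = 6.
Compute A + A by enumerating all 36 pairs.
A + A = {4, 8, 12, 16, 20, 24, 28, 32, 36, 40, 44}, so |A + A| = 11.
K = |A + A| / |A| = 11/6 (already in lowest terms) ≈ 1.8333.
Reference: AP of size 6 gives K = 11/6 ≈ 1.8333; a fully generic set of size 6 gives K ≈ 3.5000.

|A| = 6, |A + A| = 11, K = 11/6.


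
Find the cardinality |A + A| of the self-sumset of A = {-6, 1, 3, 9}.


A + A = {a + a' : a, a' ∈ A}; |A| = 4.
General bounds: 2|A| - 1 ≤ |A + A| ≤ |A|(|A|+1)/2, i.e. 7 ≤ |A + A| ≤ 10.
Lower bound 2|A|-1 is attained iff A is an arithmetic progression.
Enumerate sums a + a' for a ≤ a' (symmetric, so this suffices):
a = -6: -6+-6=-12, -6+1=-5, -6+3=-3, -6+9=3
a = 1: 1+1=2, 1+3=4, 1+9=10
a = 3: 3+3=6, 3+9=12
a = 9: 9+9=18
Distinct sums: {-12, -5, -3, 2, 3, 4, 6, 10, 12, 18}
|A + A| = 10

|A + A| = 10


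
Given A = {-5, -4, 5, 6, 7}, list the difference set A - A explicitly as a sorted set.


A - A = {a - a' : a, a' ∈ A}.
Compute a - a' for each ordered pair (a, a'):
a = -5: -5--5=0, -5--4=-1, -5-5=-10, -5-6=-11, -5-7=-12
a = -4: -4--5=1, -4--4=0, -4-5=-9, -4-6=-10, -4-7=-11
a = 5: 5--5=10, 5--4=9, 5-5=0, 5-6=-1, 5-7=-2
a = 6: 6--5=11, 6--4=10, 6-5=1, 6-6=0, 6-7=-1
a = 7: 7--5=12, 7--4=11, 7-5=2, 7-6=1, 7-7=0
Collecting distinct values (and noting 0 appears from a-a):
A - A = {-12, -11, -10, -9, -2, -1, 0, 1, 2, 9, 10, 11, 12}
|A - A| = 13

A - A = {-12, -11, -10, -9, -2, -1, 0, 1, 2, 9, 10, 11, 12}


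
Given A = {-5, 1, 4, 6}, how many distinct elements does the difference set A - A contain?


A - A = {a - a' : a, a' ∈ A}; |A| = 4.
Bounds: 2|A|-1 ≤ |A - A| ≤ |A|² - |A| + 1, i.e. 7 ≤ |A - A| ≤ 13.
Note: 0 ∈ A - A always (from a - a). The set is symmetric: if d ∈ A - A then -d ∈ A - A.
Enumerate nonzero differences d = a - a' with a > a' (then include -d):
Positive differences: {2, 3, 5, 6, 9, 11}
Full difference set: {0} ∪ (positive diffs) ∪ (negative diffs).
|A - A| = 1 + 2·6 = 13 (matches direct enumeration: 13).

|A - A| = 13


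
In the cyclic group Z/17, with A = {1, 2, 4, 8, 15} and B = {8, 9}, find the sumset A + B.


Work in Z/17Z: reduce every sum a + b modulo 17.
Enumerate all 10 pairs:
a = 1: 1+8=9, 1+9=10
a = 2: 2+8=10, 2+9=11
a = 4: 4+8=12, 4+9=13
a = 8: 8+8=16, 8+9=0
a = 15: 15+8=6, 15+9=7
Distinct residues collected: {0, 6, 7, 9, 10, 11, 12, 13, 16}
|A + B| = 9 (out of 17 total residues).

A + B = {0, 6, 7, 9, 10, 11, 12, 13, 16}


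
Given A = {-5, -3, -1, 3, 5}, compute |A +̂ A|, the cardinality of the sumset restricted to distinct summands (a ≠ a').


Restricted sumset: A +̂ A = {a + a' : a ∈ A, a' ∈ A, a ≠ a'}.
Equivalently, take A + A and drop any sum 2a that is achievable ONLY as a + a for a ∈ A (i.e. sums representable only with equal summands).
Enumerate pairs (a, a') with a < a' (symmetric, so each unordered pair gives one sum; this covers all a ≠ a'):
  -5 + -3 = -8
  -5 + -1 = -6
  -5 + 3 = -2
  -5 + 5 = 0
  -3 + -1 = -4
  -3 + 3 = 0
  -3 + 5 = 2
  -1 + 3 = 2
  -1 + 5 = 4
  3 + 5 = 8
Collected distinct sums: {-8, -6, -4, -2, 0, 2, 4, 8}
|A +̂ A| = 8
(Reference bound: |A +̂ A| ≥ 2|A| - 3 for |A| ≥ 2, with |A| = 5 giving ≥ 7.)

|A +̂ A| = 8


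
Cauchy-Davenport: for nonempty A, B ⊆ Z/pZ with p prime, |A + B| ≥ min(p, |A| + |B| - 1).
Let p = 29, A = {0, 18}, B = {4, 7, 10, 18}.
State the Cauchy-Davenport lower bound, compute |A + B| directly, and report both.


Cauchy-Davenport: |A + B| ≥ min(p, |A| + |B| - 1) for A, B nonempty in Z/pZ.
|A| = 2, |B| = 4, p = 29.
CD lower bound = min(29, 2 + 4 - 1) = min(29, 5) = 5.
Compute A + B mod 29 directly:
a = 0: 0+4=4, 0+7=7, 0+10=10, 0+18=18
a = 18: 18+4=22, 18+7=25, 18+10=28, 18+18=7
A + B = {4, 7, 10, 18, 22, 25, 28}, so |A + B| = 7.
Verify: 7 ≥ 5? Yes ✓.

CD lower bound = 5, actual |A + B| = 7.


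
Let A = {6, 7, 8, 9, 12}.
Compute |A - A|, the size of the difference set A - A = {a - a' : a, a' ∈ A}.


A - A = {a - a' : a, a' ∈ A}; |A| = 5.
Bounds: 2|A|-1 ≤ |A - A| ≤ |A|² - |A| + 1, i.e. 9 ≤ |A - A| ≤ 21.
Note: 0 ∈ A - A always (from a - a). The set is symmetric: if d ∈ A - A then -d ∈ A - A.
Enumerate nonzero differences d = a - a' with a > a' (then include -d):
Positive differences: {1, 2, 3, 4, 5, 6}
Full difference set: {0} ∪ (positive diffs) ∪ (negative diffs).
|A - A| = 1 + 2·6 = 13 (matches direct enumeration: 13).

|A - A| = 13


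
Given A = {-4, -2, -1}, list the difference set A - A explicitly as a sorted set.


A - A = {a - a' : a, a' ∈ A}.
Compute a - a' for each ordered pair (a, a'):
a = -4: -4--4=0, -4--2=-2, -4--1=-3
a = -2: -2--4=2, -2--2=0, -2--1=-1
a = -1: -1--4=3, -1--2=1, -1--1=0
Collecting distinct values (and noting 0 appears from a-a):
A - A = {-3, -2, -1, 0, 1, 2, 3}
|A - A| = 7

A - A = {-3, -2, -1, 0, 1, 2, 3}


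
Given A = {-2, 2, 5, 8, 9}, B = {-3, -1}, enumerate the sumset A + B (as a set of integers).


A + B = {a + b : a ∈ A, b ∈ B}.
Enumerate all |A|·|B| = 5·2 = 10 pairs (a, b) and collect distinct sums.
a = -2: -2+-3=-5, -2+-1=-3
a = 2: 2+-3=-1, 2+-1=1
a = 5: 5+-3=2, 5+-1=4
a = 8: 8+-3=5, 8+-1=7
a = 9: 9+-3=6, 9+-1=8
Collecting distinct sums: A + B = {-5, -3, -1, 1, 2, 4, 5, 6, 7, 8}
|A + B| = 10

A + B = {-5, -3, -1, 1, 2, 4, 5, 6, 7, 8}


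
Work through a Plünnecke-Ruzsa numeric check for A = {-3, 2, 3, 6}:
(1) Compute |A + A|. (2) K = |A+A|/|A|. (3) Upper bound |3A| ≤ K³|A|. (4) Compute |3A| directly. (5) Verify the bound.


|A| = 4.
Step 1: Compute A + A by enumerating all 16 pairs.
A + A = {-6, -1, 0, 3, 4, 5, 6, 8, 9, 12}, so |A + A| = 10.
Step 2: Doubling constant K = |A + A|/|A| = 10/4 = 10/4 ≈ 2.5000.
Step 3: Plünnecke-Ruzsa gives |3A| ≤ K³·|A| = (2.5000)³ · 4 ≈ 62.5000.
Step 4: Compute 3A = A + A + A directly by enumerating all triples (a,b,c) ∈ A³; |3A| = 18.
Step 5: Check 18 ≤ 62.5000? Yes ✓.

K = 10/4, Plünnecke-Ruzsa bound K³|A| ≈ 62.5000, |3A| = 18, inequality holds.


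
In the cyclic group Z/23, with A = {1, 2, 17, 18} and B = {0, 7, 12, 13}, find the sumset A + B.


Work in Z/23Z: reduce every sum a + b modulo 23.
Enumerate all 16 pairs:
a = 1: 1+0=1, 1+7=8, 1+12=13, 1+13=14
a = 2: 2+0=2, 2+7=9, 2+12=14, 2+13=15
a = 17: 17+0=17, 17+7=1, 17+12=6, 17+13=7
a = 18: 18+0=18, 18+7=2, 18+12=7, 18+13=8
Distinct residues collected: {1, 2, 6, 7, 8, 9, 13, 14, 15, 17, 18}
|A + B| = 11 (out of 23 total residues).

A + B = {1, 2, 6, 7, 8, 9, 13, 14, 15, 17, 18}


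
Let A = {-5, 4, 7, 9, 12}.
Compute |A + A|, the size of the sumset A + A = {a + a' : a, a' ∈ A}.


A + A = {a + a' : a, a' ∈ A}; |A| = 5.
General bounds: 2|A| - 1 ≤ |A + A| ≤ |A|(|A|+1)/2, i.e. 9 ≤ |A + A| ≤ 15.
Lower bound 2|A|-1 is attained iff A is an arithmetic progression.
Enumerate sums a + a' for a ≤ a' (symmetric, so this suffices):
a = -5: -5+-5=-10, -5+4=-1, -5+7=2, -5+9=4, -5+12=7
a = 4: 4+4=8, 4+7=11, 4+9=13, 4+12=16
a = 7: 7+7=14, 7+9=16, 7+12=19
a = 9: 9+9=18, 9+12=21
a = 12: 12+12=24
Distinct sums: {-10, -1, 2, 4, 7, 8, 11, 13, 14, 16, 18, 19, 21, 24}
|A + A| = 14

|A + A| = 14


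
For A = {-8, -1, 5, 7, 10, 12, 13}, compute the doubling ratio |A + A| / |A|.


|A| = 7.
Compute A + A by enumerating all 49 pairs.
A + A = {-16, -9, -3, -2, -1, 2, 4, 5, 6, 9, 10, 11, 12, 14, 15, 17, 18, 19, 20, 22, 23, 24, 25, 26}, so |A + A| = 24.
K = |A + A| / |A| = 24/7 (already in lowest terms) ≈ 3.4286.
Reference: AP of size 7 gives K = 13/7 ≈ 1.8571; a fully generic set of size 7 gives K ≈ 4.0000.

|A| = 7, |A + A| = 24, K = 24/7.


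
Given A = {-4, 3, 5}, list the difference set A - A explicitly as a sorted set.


A - A = {a - a' : a, a' ∈ A}.
Compute a - a' for each ordered pair (a, a'):
a = -4: -4--4=0, -4-3=-7, -4-5=-9
a = 3: 3--4=7, 3-3=0, 3-5=-2
a = 5: 5--4=9, 5-3=2, 5-5=0
Collecting distinct values (and noting 0 appears from a-a):
A - A = {-9, -7, -2, 0, 2, 7, 9}
|A - A| = 7

A - A = {-9, -7, -2, 0, 2, 7, 9}


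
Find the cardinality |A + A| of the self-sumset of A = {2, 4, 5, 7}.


A + A = {a + a' : a, a' ∈ A}; |A| = 4.
General bounds: 2|A| - 1 ≤ |A + A| ≤ |A|(|A|+1)/2, i.e. 7 ≤ |A + A| ≤ 10.
Lower bound 2|A|-1 is attained iff A is an arithmetic progression.
Enumerate sums a + a' for a ≤ a' (symmetric, so this suffices):
a = 2: 2+2=4, 2+4=6, 2+5=7, 2+7=9
a = 4: 4+4=8, 4+5=9, 4+7=11
a = 5: 5+5=10, 5+7=12
a = 7: 7+7=14
Distinct sums: {4, 6, 7, 8, 9, 10, 11, 12, 14}
|A + A| = 9

|A + A| = 9


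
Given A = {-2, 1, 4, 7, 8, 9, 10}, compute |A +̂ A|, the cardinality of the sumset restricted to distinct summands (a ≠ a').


Restricted sumset: A +̂ A = {a + a' : a ∈ A, a' ∈ A, a ≠ a'}.
Equivalently, take A + A and drop any sum 2a that is achievable ONLY as a + a for a ∈ A (i.e. sums representable only with equal summands).
Enumerate pairs (a, a') with a < a' (symmetric, so each unordered pair gives one sum; this covers all a ≠ a'):
  -2 + 1 = -1
  -2 + 4 = 2
  -2 + 7 = 5
  -2 + 8 = 6
  -2 + 9 = 7
  -2 + 10 = 8
  1 + 4 = 5
  1 + 7 = 8
  1 + 8 = 9
  1 + 9 = 10
  1 + 10 = 11
  4 + 7 = 11
  4 + 8 = 12
  4 + 9 = 13
  4 + 10 = 14
  7 + 8 = 15
  7 + 9 = 16
  7 + 10 = 17
  8 + 9 = 17
  8 + 10 = 18
  9 + 10 = 19
Collected distinct sums: {-1, 2, 5, 6, 7, 8, 9, 10, 11, 12, 13, 14, 15, 16, 17, 18, 19}
|A +̂ A| = 17
(Reference bound: |A +̂ A| ≥ 2|A| - 3 for |A| ≥ 2, with |A| = 7 giving ≥ 11.)

|A +̂ A| = 17
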